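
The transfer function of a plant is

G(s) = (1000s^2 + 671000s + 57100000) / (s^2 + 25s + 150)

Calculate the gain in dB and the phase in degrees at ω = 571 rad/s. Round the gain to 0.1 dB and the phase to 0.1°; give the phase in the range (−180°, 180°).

63.1 dB, -52.4°

Substitute s = j571:
Numerator: 1000(j571)^2 + 671000(j571) + 57100000 = -268941000 + j383141000
Denominator: (j571)^2 + 25(j571) + 150 = -325891 + j14275
|N| = √(268941000² + 383141000²) ≈ 4.6811e+08, ∠N ≈ 125.07°
|D| = √(325891² + 14275²) ≈ 3.262e+05, ∠D ≈ 177.49°
|G| = 4.6811e+08 / 3.262e+05 ≈ 1435
Gain = 20 log₁₀(1435) ≈ 63.14 dB
∠G = 125.07° − 177.49° = -52.42°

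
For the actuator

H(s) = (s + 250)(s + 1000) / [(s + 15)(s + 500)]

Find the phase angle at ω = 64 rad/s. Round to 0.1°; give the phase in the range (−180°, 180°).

-66.1°

At s = jω = j64:
zero (s+250): 250 + j64 → |·| = √(250²+64²) = √66596 ≈ 258.06, ∠ = arctan(64/250) ≈ 14.36°
zero (s+1000): 1000 + j64 → |·| = √(1000²+64²) = √1004096 ≈ 1002, ∠ = arctan(64/1000) ≈ 3.66°
pole (s+15): 15 + j64 → |·| = √(15²+64²) = √4321 ≈ 65.734, ∠ = arctan(64/15) ≈ 76.81°
pole (s+500): 500 + j64 → |·| = √(500²+64²) = √254096 ≈ 504.08, ∠ = arctan(64/500) ≈ 7.29°
∠H = 18.02° − 84.10° = -66.08°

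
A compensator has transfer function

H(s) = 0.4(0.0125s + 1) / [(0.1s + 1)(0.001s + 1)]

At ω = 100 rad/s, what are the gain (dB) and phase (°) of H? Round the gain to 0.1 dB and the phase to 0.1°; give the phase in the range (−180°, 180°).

At ω = 100 rad/s:
zero (1 + j100·0.0125) = 1 + j1.25 → |·| ≈ 1.6008, ∠ ≈ 51.34°
pole (1 + j100·0.1) = 1 + j10 → |·| ≈ 10.05, ∠ ≈ 84.29°
pole (1 + j100·0.001) = 1 + j0.1 → |·| ≈ 1.005, ∠ ≈ 5.71°
|H| = 0.4 · 1.6008 / (10.05 · 1.005) ≈ 0.063396
Gain = 20 log₁₀(0.063396) ≈ -23.96 dB
∠H = (51.34°) − (84.29° + 5.71°) = -38.66°

-24.0 dB, -38.7°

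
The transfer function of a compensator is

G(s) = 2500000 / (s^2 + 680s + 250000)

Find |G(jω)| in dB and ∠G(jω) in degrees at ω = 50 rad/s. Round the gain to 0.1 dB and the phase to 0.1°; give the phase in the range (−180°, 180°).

20.0 dB, -7.8°

At s = jω = j50:
quadratic: (j50)² + 680·j50 + 250000 = 247500 + j34000 → |·| ≈ 2.4982e+05, ∠ ≈ 7.82°
|G| = 2500000 / 2.4982e+05 ≈ 10.007
Gain = 20 log₁₀(10.007) ≈ 20.01 dB
∠G = 0.00° − 7.82° = -7.82°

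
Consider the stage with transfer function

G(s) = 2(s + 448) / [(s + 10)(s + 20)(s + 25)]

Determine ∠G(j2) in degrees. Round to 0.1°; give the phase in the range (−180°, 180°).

-21.3°

At s = jω = j2:
zero (s+448): 448 + j2 → |·| = √(448²+2²) = √200708 ≈ 448, ∠ = arctan(2/448) ≈ 0.26°
pole (s+10): 10 + j2 → |·| = √(10²+2²) = √104 ≈ 10.198, ∠ = arctan(2/10) ≈ 11.31°
pole (s+20): 20 + j2 → |·| = √(20²+2²) = √404 ≈ 20.1, ∠ = arctan(2/20) ≈ 5.71°
pole (s+25): 25 + j2 → |·| = √(25²+2²) = √629 ≈ 25.08, ∠ = arctan(2/25) ≈ 4.57°
∠G = 0.26° − 21.59° = -21.33°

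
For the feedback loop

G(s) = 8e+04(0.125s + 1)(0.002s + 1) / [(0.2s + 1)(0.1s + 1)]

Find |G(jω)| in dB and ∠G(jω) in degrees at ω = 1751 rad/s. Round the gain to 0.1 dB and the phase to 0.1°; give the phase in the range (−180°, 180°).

At ω = 1751 rad/s:
zero (1 + j1751·0.125) = 1 + j218.875 → |·| ≈ 218.88, ∠ ≈ 89.74°
zero (1 + j1751·0.002) = 1 + j3.502 → |·| ≈ 3.642, ∠ ≈ 74.06°
pole (1 + j1751·0.2) = 1 + j350.2 → |·| ≈ 350.2, ∠ ≈ 89.84°
pole (1 + j1751·0.1) = 1 + j175.1 → |·| ≈ 175.1, ∠ ≈ 89.67°
|G| = 8e+04 · 218.88 · 3.642 / (350.2 · 175.1) ≈ 1040
Gain = 20 log₁₀(1040) ≈ 60.34 dB
∠G = (89.74° + 74.06°) − (89.84° + 89.67°) = -15.71°

60.3 dB, -15.7°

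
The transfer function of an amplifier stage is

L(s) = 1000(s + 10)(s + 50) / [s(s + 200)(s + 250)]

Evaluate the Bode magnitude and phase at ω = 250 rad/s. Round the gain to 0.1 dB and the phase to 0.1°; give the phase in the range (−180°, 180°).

7.1 dB, -19.9°

At s = jω = j250:
zero (s+10): 10 + j250 → |·| = √(10²+250²) = √62600 ≈ 250.2, ∠ = arctan(250/10) ≈ 87.71°
zero (s+50): 50 + j250 → |·| = √(50²+250²) = √65000 ≈ 254.95, ∠ = arctan(250/50) ≈ 78.69°
pole (s+200): 200 + j250 → |·| = √(200²+250²) = √102500 ≈ 320.16, ∠ = arctan(250/200) ≈ 51.34°
pole (s+250): 250 + j250 → |·| = √(250²+250²) = √125000 ≈ 353.55, ∠ = arctan(250/250) ≈ 45.00°
pole at origin: |s| = 250, ∠ = 90.00° (in denominator)
|L| = 1000 · 63788 / 2.8298e+07 ≈ 2.2542
Gain = 20 log₁₀(2.2542) ≈ 7.06 dB
∠L = 166.40° − 186.34° = -19.94°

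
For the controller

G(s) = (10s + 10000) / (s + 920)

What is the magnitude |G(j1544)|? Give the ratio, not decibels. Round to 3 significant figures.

Substitute s = j1544:
Numerator: 10(j1544) + 10000 = 10000 + j15440
Denominator: (j1544) + 920 = 920 + j1544
|N| = √(10000² + 15440²) ≈ 18395, ∠N ≈ 57.07°
|D| = √(920² + 1544²) ≈ 1797.3, ∠D ≈ 59.21°
|G| = 18395 / 1797.3 ≈ 10.235

10.2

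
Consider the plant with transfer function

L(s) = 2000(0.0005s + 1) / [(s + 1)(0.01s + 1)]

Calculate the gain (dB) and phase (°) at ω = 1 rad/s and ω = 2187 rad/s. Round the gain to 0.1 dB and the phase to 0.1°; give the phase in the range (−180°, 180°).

At ω = 1 rad/s:
zero (1 + j1·0.0005) = 1 + j0.0005 → |·| ≈ 1, ∠ ≈ 0.03°
pole (1 + j1·1) = 1 + j1 → |·| ≈ 1.4142, ∠ ≈ 45.00°
pole (1 + j1·0.01) = 1 + j0.01 → |·| ≈ 1, ∠ ≈ 0.57°
|L| = 2000 · 1 / (1.4142 · 1) ≈ 1414.2
Gain = 20 log₁₀(1414.2) ≈ 63.01 dB
∠L = (0.03°) − (45.00° + 0.57°) = -45.54°

At ω = 2187 rad/s:
zero (1 + j2187·0.0005) = 1 + j1.0935 → |·| ≈ 1.4818, ∠ ≈ 47.56°
pole (1 + j2187·1) = 1 + j2187 → |·| ≈ 2187, ∠ ≈ 89.97°
pole (1 + j2187·0.01) = 1 + j21.87 → |·| ≈ 21.893, ∠ ≈ 87.38°
|L| = 2000 · 1.4818 / (2187 · 21.893) ≈ 0.061896
Gain = 20 log₁₀(0.061896) ≈ -24.17 dB
∠L = (47.56°) − (89.97° + 87.38°) = -129.79°

ω = 1: 63.0 dB, -45.5°; ω = 2187: -24.2 dB, -129.8°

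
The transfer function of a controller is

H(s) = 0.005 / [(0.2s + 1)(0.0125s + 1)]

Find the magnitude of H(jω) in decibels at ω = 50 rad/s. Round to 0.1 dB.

At ω = 50 rad/s:
pole (1 + j50·0.2) = 1 + j10 → |·| ≈ 10.05, ∠ ≈ 84.29°
pole (1 + j50·0.0125) = 1 + j0.625 → |·| ≈ 1.1792, ∠ ≈ 32.01°
|H| = 0.005 · 1 / (10.05 · 1.1792) ≈ 0.00042191
Gain = 20 log₁₀(0.00042191) ≈ -67.50 dB

-67.5 dB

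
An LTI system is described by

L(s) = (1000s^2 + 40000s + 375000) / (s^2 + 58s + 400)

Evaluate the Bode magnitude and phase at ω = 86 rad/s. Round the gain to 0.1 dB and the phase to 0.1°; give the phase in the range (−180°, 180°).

59.2 dB, 9.4°

Substitute s = j86:
Numerator: 1000(j86)^2 + 40000(j86) + 375000 = -7021000 + j3440000
Denominator: (j86)^2 + 58(j86) + 400 = -6996 + j4988
|N| = √(7021000² + 3440000²) ≈ 7.8184e+06, ∠N ≈ 153.90°
|D| = √(6996² + 4988²) ≈ 8592.1, ∠D ≈ 144.51°
|L| = 7.8184e+06 / 8592.1 ≈ 909.95
Gain = 20 log₁₀(909.95) ≈ 59.18 dB
∠L = 153.90° − 144.51° = 9.39°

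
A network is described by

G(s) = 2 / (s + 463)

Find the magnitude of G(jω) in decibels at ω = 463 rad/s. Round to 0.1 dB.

-50.3 dB

Substitute s = j463:
Numerator: 2 = 2 + j0
Denominator: (j463) + 463 = 463 + j463
|N| = √(2² + 0²) ≈ 2, ∠N ≈ 0.00°
|D| = √(463² + 463²) ≈ 654.78, ∠D ≈ 45.00°
|G| = 2 / 654.78 ≈ 0.0030545
Gain = 20 log₁₀(0.0030545) ≈ -50.30 dB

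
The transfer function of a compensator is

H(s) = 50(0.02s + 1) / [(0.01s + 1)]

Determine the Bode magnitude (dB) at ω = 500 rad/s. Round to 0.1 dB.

At ω = 500 rad/s:
zero (1 + j500·0.02) = 1 + j10 → |·| ≈ 10.05, ∠ ≈ 84.29°
pole (1 + j500·0.01) = 1 + j5 → |·| ≈ 5.099, ∠ ≈ 78.69°
|H| = 50 · 10.05 / (5.099) ≈ 98.549
Gain = 20 log₁₀(98.549) ≈ 39.87 dB

39.9 dB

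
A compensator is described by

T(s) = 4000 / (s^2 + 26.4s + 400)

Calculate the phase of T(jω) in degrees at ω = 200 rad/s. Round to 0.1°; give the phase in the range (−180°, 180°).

At s = jω = j200:
quadratic: (j200)² + 26.4·j200 + 400 = -39600 + j5280 → |·| ≈ 39950, ∠ ≈ 172.41°
∠T = 0.00° − 172.41° = -172.41°

-172.4°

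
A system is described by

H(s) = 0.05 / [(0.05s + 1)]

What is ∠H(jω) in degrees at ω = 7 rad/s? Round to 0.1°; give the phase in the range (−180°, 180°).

-19.3°

At ω = 7 rad/s:
pole (1 + j7·0.05) = 1 + j0.35 → |·| ≈ 1.0595, ∠ ≈ 19.29°
∠H = (0°) − (19.29°) = -19.29°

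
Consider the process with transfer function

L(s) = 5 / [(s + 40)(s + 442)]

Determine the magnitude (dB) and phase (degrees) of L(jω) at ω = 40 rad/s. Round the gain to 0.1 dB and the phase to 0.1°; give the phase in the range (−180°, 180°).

-74.0 dB, -50.2°

At s = jω = j40:
pole (s+40): 40 + j40 → |·| = √(40²+40²) = √3200 ≈ 56.569, ∠ = arctan(40/40) ≈ 45.00°
pole (s+442): 442 + j40 → |·| = √(442²+40²) = √196964 ≈ 443.81, ∠ = arctan(40/442) ≈ 5.17°
|L| = 5 / 25106 ≈ 0.00019916
Gain = 20 log₁₀(0.00019916) ≈ -74.02 dB
∠L = 0.00° − 50.17° = -50.17°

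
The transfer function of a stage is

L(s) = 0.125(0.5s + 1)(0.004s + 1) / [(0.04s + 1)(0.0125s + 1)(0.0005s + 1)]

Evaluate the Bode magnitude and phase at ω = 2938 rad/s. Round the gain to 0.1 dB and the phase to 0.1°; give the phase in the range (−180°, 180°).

At ω = 2938 rad/s:
zero (1 + j2938·0.5) = 1 + j1469 → |·| ≈ 1469, ∠ ≈ 89.96°
zero (1 + j2938·0.004) = 1 + j11.752 → |·| ≈ 11.794, ∠ ≈ 85.14°
pole (1 + j2938·0.04) = 1 + j117.52 → |·| ≈ 117.52, ∠ ≈ 89.51°
pole (1 + j2938·0.0125) = 1 + j36.725 → |·| ≈ 36.739, ∠ ≈ 88.44°
pole (1 + j2938·0.0005) = 1 + j1.469 → |·| ≈ 1.7771, ∠ ≈ 55.76°
|L| = 0.125 · 1469 · 11.794 / (117.52 · 36.739 · 1.7771) ≈ 0.28226
Gain = 20 log₁₀(0.28226) ≈ -10.99 dB
∠L = (89.96° + 85.14°) − (89.51° + 88.44° + 55.76°) = -58.61°

-11.0 dB, -58.6°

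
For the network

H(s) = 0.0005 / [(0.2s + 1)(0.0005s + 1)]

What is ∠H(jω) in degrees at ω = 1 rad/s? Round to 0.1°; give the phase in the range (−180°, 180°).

-11.3°

At ω = 1 rad/s:
pole (1 + j1·0.2) = 1 + j0.2 → |·| ≈ 1.0198, ∠ ≈ 11.31°
pole (1 + j1·0.0005) = 1 + j0.0005 → |·| ≈ 1, ∠ ≈ 0.03°
∠H = (0°) − (11.31° + 0.03°) = -11.34°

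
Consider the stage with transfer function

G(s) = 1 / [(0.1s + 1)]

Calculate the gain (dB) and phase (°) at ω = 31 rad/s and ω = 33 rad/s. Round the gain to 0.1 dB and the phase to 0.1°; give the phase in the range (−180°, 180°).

ω = 31: -10.3 dB, -72.1°; ω = 33: -10.8 dB, -73.1°

At ω = 31 rad/s:
pole (1 + j31·0.1) = 1 + j3.1 → |·| ≈ 3.2573, ∠ ≈ 72.12°
|G| = 1 · 1 / (3.2573) ≈ 0.307
Gain = 20 log₁₀(0.307) ≈ -10.26 dB
∠G = (0°) − (72.12°) = -72.12°

At ω = 33 rad/s:
pole (1 + j33·0.1) = 1 + j3.3 → |·| ≈ 3.4482, ∠ ≈ 73.14°
|G| = 1 · 1 / (3.4482) ≈ 0.29001
Gain = 20 log₁₀(0.29001) ≈ -10.75 dB
∠G = (0°) − (73.14°) = -73.14°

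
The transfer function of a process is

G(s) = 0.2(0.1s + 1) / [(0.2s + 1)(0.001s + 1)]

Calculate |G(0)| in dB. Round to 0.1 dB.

-14.0 dB

G(0) = 0.2 · 1 / 1 = 0.2
20 log₁₀(0.2) ≈ -13.98 dB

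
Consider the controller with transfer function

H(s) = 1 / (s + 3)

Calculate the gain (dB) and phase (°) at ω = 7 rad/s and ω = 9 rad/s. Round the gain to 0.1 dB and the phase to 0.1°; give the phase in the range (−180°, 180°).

ω = 7: -17.6 dB, -66.8°; ω = 9: -19.5 dB, -71.6°

At s = jω = j7:
pole (s+3): 3 + j7 → |·| = √(3²+7²) = √58 ≈ 7.6158, ∠ = arctan(7/3) ≈ 66.80°
|H| = 1 / 7.6158 ≈ 0.13131
Gain = 20 log₁₀(0.13131) ≈ -17.63 dB
∠H = 0.00° − 66.80° = -66.80°

At s = jω = j9:
pole (s+3): 3 + j9 → |·| = √(3²+9²) = √90 ≈ 9.4868, ∠ = arctan(9/3) ≈ 71.57°
|H| = 1 / 9.4868 ≈ 0.10541
Gain = 20 log₁₀(0.10541) ≈ -19.54 dB
∠H = 0.00° − 71.57° = -71.57°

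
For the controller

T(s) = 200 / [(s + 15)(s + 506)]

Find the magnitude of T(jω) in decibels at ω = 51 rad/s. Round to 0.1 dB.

-42.6 dB

At s = jω = j51:
pole (s+15): 15 + j51 → |·| = √(15²+51²) = √2826 ≈ 53.16, ∠ = arctan(51/15) ≈ 73.61°
pole (s+506): 506 + j51 → |·| = √(506²+51²) = √258637 ≈ 508.56, ∠ = arctan(51/506) ≈ 5.76°
|T| = 200 / 27035 ≈ 0.0073978
Gain = 20 log₁₀(0.0073978) ≈ -42.62 dB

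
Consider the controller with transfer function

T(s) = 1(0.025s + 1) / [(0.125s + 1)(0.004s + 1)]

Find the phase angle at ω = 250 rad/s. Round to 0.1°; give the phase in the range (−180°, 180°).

At ω = 250 rad/s:
zero (1 + j250·0.025) = 1 + j6.25 → |·| ≈ 6.3295, ∠ ≈ 80.91°
pole (1 + j250·0.125) = 1 + j31.25 → |·| ≈ 31.266, ∠ ≈ 88.17°
pole (1 + j250·0.004) = 1 + j1 → |·| ≈ 1.4142, ∠ ≈ 45.00°
∠T = (80.91°) − (88.17° + 45.00°) = -52.26°

-52.3°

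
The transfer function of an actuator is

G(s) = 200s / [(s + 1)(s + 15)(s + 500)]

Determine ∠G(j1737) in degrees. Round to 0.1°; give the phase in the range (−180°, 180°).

At s = jω = j1737:
zero at origin: s = j1737 → |·| = 1737, ∠ = 90.00°
pole (s+1): 1 + j1737 → |·| = √(1²+1737²) = √3017170 ≈ 1737, ∠ = arctan(1737/1) ≈ 89.97°
pole (s+15): 15 + j1737 → |·| = √(15²+1737²) = √3017394 ≈ 1737.1, ∠ = arctan(1737/15) ≈ 89.51°
pole (s+500): 500 + j1737 → |·| = √(500²+1737²) = √3267169 ≈ 1807.5, ∠ = arctan(1737/500) ≈ 73.94°
∠G = 90.00° − 253.42° = -163.42°

-163.4°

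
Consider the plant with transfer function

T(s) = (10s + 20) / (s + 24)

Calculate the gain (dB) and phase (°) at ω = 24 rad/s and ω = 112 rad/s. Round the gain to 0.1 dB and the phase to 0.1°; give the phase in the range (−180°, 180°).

Substitute s = j24:
Numerator: 10(j24) + 20 = 20 + j240
Denominator: (j24) + 24 = 24 + j24
|N| = √(20² + 240²) ≈ 240.83, ∠N ≈ 85.24°
|D| = √(24² + 24²) ≈ 33.941, ∠D ≈ 45.00°
|T| = 240.83 / 33.941 ≈ 7.0955
Gain = 20 log₁₀(7.0955) ≈ 17.02 dB
∠T = 85.24° − 45.00° = 40.24°

Substitute s = j112:
Numerator: 10(j112) + 20 = 20 + j1120
Denominator: (j112) + 24 = 24 + j112
|N| = √(20² + 1120²) ≈ 1120.2, ∠N ≈ 88.98°
|D| = √(24² + 112²) ≈ 114.54, ∠D ≈ 77.91°
|T| = 1120.2 / 114.54 ≈ 9.78
Gain = 20 log₁₀(9.78) ≈ 19.81 dB
∠T = 88.98° − 77.91° = 11.07°

ω = 24: 17.0 dB, 40.2°; ω = 112: 19.8 dB, 11.1°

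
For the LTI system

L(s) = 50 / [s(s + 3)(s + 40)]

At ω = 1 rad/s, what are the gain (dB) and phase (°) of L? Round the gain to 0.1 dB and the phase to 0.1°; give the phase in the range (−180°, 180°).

At s = jω = j1:
pole (s+3): 3 + j1 → |·| = √(3²+1²) = √10 ≈ 3.1623, ∠ = arctan(1/3) ≈ 18.43°
pole (s+40): 40 + j1 → |·| = √(40²+1²) = √1601 ≈ 40.012, ∠ = arctan(1/40) ≈ 1.43°
pole at origin: |s| = 1, ∠ = 90.00° (in denominator)
|L| = 50 / 126.53 ≈ 0.39516
Gain = 20 log₁₀(0.39516) ≈ -8.06 dB
∠L = 0.00° − 109.86° = -109.86°

-8.1 dB, -109.9°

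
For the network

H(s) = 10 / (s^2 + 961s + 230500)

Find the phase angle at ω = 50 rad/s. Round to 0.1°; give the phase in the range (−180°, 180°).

-11.9°

Substitute s = j50:
Numerator: 10 = 10 + j0
Denominator: (j50)^2 + 961(j50) + 230500 = 228000 + j48050
|N| = √(10² + 0²) ≈ 10, ∠N ≈ 0.00°
|D| = √(228000² + 48050²) ≈ 2.3301e+05, ∠D ≈ 11.90°
∠H = 0.00° − 11.90° = -11.90°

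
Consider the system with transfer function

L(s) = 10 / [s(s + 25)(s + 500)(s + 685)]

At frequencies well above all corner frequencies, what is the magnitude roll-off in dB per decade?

-80 dB/decade

Each pole contributes −20 dB/decade at high frequency; each zero contributes +20 dB/decade.
Net: 0 zero(s) − 4 pole(s) → -80 dB/decade.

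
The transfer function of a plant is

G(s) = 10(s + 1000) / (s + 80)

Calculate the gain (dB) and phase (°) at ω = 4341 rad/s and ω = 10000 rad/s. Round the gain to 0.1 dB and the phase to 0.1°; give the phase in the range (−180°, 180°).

At s = jω = j4341:
zero (s+1000): 1000 + j4341 → |·| = √(1000²+4341²) = √19844281 ≈ 4454.7, ∠ = arctan(4341/1000) ≈ 77.03°
pole (s+80): 80 + j4341 → |·| = √(80²+4341²) = √18850681 ≈ 4341.7, ∠ = arctan(4341/80) ≈ 88.94°
|G| = 10 · 4454.7 / 4341.7 ≈ 10.26
Gain = 20 log₁₀(10.26) ≈ 20.22 dB
∠G = 77.03° − 88.94° = -11.91°

At s = jω = j10000:
zero (s+1000): 1000 + j10000 → |·| = √(1000²+10000²) = √101000000 ≈ 10050, ∠ = arctan(10000/1000) ≈ 84.29°
pole (s+80): 80 + j10000 → |·| = √(80²+10000²) = √100006400 ≈ 10000, ∠ = arctan(10000/80) ≈ 89.54°
|G| = 10 · 10050 / 10000 ≈ 10.05
Gain = 20 log₁₀(10.05) ≈ 20.04 dB
∠G = 84.29° − 89.54° = -5.25°

ω = 4341: 20.2 dB, -11.9°; ω = 10000: 20.0 dB, -5.3°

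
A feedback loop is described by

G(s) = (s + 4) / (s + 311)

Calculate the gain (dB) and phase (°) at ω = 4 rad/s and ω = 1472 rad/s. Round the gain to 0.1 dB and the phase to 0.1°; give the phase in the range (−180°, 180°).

At s = jω = j4:
zero (s+4): 4 + j4 → |·| = √(4²+4²) = √32 ≈ 5.6569, ∠ = arctan(4/4) ≈ 45.00°
pole (s+311): 311 + j4 → |·| = √(311²+4²) = √96737 ≈ 311.03, ∠ = arctan(4/311) ≈ 0.74°
|G| = 1 · 5.6569 / 311.03 ≈ 0.018188
Gain = 20 log₁₀(0.018188) ≈ -34.80 dB
∠G = 45.00° − 0.74° = 44.26°

At s = jω = j1472:
zero (s+4): 4 + j1472 → |·| = √(4²+1472²) = √2166800 ≈ 1472, ∠ = arctan(1472/4) ≈ 89.84°
pole (s+311): 311 + j1472 → |·| = √(311²+1472²) = √2263505 ≈ 1504.5, ∠ = arctan(1472/311) ≈ 78.07°
|G| = 1 · 1472 / 1504.5 ≈ 0.9784
Gain = 20 log₁₀(0.9784) ≈ -0.19 dB
∠G = 89.84° − 78.07° = 11.77°

ω = 4: -34.8 dB, 44.3°; ω = 1472: -0.2 dB, 11.8°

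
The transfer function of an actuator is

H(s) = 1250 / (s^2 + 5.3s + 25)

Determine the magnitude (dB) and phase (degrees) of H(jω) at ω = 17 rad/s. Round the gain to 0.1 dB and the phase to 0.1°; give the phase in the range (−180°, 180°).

13.0 dB, -161.2°

At s = jω = j17:
quadratic: (j17)² + 5.3·j17 + 25 = -264 + j90.1 → |·| ≈ 278.95, ∠ ≈ 161.16°
|H| = 1250 / 278.95 ≈ 4.4811
Gain = 20 log₁₀(4.4811) ≈ 13.03 dB
∠H = 0.00° − 161.16° = -161.16°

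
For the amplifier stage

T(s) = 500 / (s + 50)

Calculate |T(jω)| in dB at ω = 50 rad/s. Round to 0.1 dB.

17.0 dB

Substitute s = j50:
Numerator: 500 = 500 + j0
Denominator: (j50) + 50 = 50 + j50
|N| = √(500² + 0²) ≈ 500, ∠N ≈ 0.00°
|D| = √(50² + 50²) ≈ 70.711, ∠D ≈ 45.00°
|T| = 500 / 70.711 ≈ 7.071
Gain = 20 log₁₀(7.071) ≈ 16.99 dB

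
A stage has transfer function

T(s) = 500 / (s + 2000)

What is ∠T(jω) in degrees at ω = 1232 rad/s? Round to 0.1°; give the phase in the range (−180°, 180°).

-31.6°

At s = jω = j1232:
pole (s+2000): 2000 + j1232 → |·| = √(2000²+1232²) = √5517824 ≈ 2349, ∠ = arctan(1232/2000) ≈ 31.63°
∠T = 0.00° − 31.63° = -31.63°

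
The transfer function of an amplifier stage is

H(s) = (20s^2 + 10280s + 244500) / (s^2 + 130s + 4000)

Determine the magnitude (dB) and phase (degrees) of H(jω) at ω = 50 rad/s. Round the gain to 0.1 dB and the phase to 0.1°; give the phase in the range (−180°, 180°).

38.3 dB, -7.7°

Substitute s = j50:
Numerator: 20(j50)^2 + 10280(j50) + 244500 = 194500 + j514000
Denominator: (j50)^2 + 130(j50) + 4000 = 1500 + j6500
|N| = √(194500² + 514000²) ≈ 5.4957e+05, ∠N ≈ 69.27°
|D| = √(1500² + 6500²) ≈ 6670.8, ∠D ≈ 77.01°
|H| = 5.4957e+05 / 6670.8 ≈ 82.384
Gain = 20 log₁₀(82.384) ≈ 38.32 dB
∠H = 69.27° − 77.01° = -7.74°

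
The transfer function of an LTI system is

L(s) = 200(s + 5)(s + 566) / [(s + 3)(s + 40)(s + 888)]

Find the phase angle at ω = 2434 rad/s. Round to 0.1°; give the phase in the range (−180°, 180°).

-82.2°

At s = jω = j2434:
zero (s+5): 5 + j2434 → |·| = √(5²+2434²) = √5924381 ≈ 2434, ∠ = arctan(2434/5) ≈ 89.88°
zero (s+566): 566 + j2434 → |·| = √(566²+2434²) = √6244712 ≈ 2498.9, ∠ = arctan(2434/566) ≈ 76.91°
pole (s+3): 3 + j2434 → |·| = √(3²+2434²) = √5924365 ≈ 2434, ∠ = arctan(2434/3) ≈ 89.93°
pole (s+40): 40 + j2434 → |·| = √(40²+2434²) = √5925956 ≈ 2434.3, ∠ = arctan(2434/40) ≈ 89.06°
pole (s+888): 888 + j2434 → |·| = √(888²+2434²) = √6712900 ≈ 2590.9, ∠ = arctan(2434/888) ≈ 69.96°
∠L = 166.79° − 248.95° = -82.16°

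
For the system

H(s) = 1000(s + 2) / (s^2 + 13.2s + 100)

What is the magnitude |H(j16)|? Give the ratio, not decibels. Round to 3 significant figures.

61.4

At s = jω = j16:
zero (s+2): 2 + j16 → |·| = √(2²+16²) = √260 ≈ 16.125, ∠ = arctan(16/2) ≈ 82.87°
quadratic: (j16)² + 13.2·j16 + 100 = -156 + j211.2 → |·| ≈ 262.57, ∠ ≈ 126.45°
|H| = 1000 · 16.125 / 262.57 ≈ 61.412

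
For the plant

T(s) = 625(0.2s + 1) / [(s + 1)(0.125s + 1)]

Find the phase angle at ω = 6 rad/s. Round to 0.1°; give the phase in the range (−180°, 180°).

At ω = 6 rad/s:
zero (1 + j6·0.2) = 1 + j1.2 → |·| ≈ 1.562, ∠ ≈ 50.19°
pole (1 + j6·1) = 1 + j6 → |·| ≈ 6.0828, ∠ ≈ 80.54°
pole (1 + j6·0.125) = 1 + j0.75 → |·| ≈ 1.25, ∠ ≈ 36.87°
∠T = (50.19°) − (80.54° + 36.87°) = -67.22°

-67.2°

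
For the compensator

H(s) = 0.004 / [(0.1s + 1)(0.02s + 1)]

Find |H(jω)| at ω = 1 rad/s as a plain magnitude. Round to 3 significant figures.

At ω = 1 rad/s:
pole (1 + j1·0.1) = 1 + j0.1 → |·| ≈ 1.005, ∠ ≈ 5.71°
pole (1 + j1·0.02) = 1 + j0.02 → |·| ≈ 1.0002, ∠ ≈ 1.15°
|H| = 0.004 · 1 / (1.005 · 1.0002) ≈ 0.0039793

0.00398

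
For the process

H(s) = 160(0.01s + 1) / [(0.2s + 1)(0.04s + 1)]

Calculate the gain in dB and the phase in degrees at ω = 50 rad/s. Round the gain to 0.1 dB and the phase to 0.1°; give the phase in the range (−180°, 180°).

18.0 dB, -121.2°

At ω = 50 rad/s:
zero (1 + j50·0.01) = 1 + j0.5 → |·| ≈ 1.118, ∠ ≈ 26.57°
pole (1 + j50·0.2) = 1 + j10 → |·| ≈ 10.05, ∠ ≈ 84.29°
pole (1 + j50·0.04) = 1 + j2 → |·| ≈ 2.2361, ∠ ≈ 63.43°
|H| = 160 · 1.118 / (10.05 · 2.2361) ≈ 7.9598
Gain = 20 log₁₀(7.9598) ≈ 18.02 dB
∠H = (26.57°) − (84.29° + 63.43°) = -121.15°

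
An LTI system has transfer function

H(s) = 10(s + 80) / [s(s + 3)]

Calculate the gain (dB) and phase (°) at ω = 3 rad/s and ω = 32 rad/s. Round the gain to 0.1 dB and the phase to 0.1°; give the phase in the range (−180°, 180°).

At s = jω = j3:
zero (s+80): 80 + j3 → |·| = √(80²+3²) = √6409 ≈ 80.056, ∠ = arctan(3/80) ≈ 2.15°
pole (s+3): 3 + j3 → |·| = √(3²+3²) = √18 ≈ 4.2426, ∠ = arctan(3/3) ≈ 45.00°
pole at origin: |s| = 3, ∠ = 90.00° (in denominator)
|H| = 10 · 80.056 / 12.728 ≈ 62.898
Gain = 20 log₁₀(62.898) ≈ 35.97 dB
∠H = 2.15° − 135.00° = -132.85°

At s = jω = j32:
zero (s+80): 80 + j32 → |·| = √(80²+32²) = √7424 ≈ 86.163, ∠ = arctan(32/80) ≈ 21.80°
pole (s+3): 3 + j32 → |·| = √(3²+32²) = √1033 ≈ 32.14, ∠ = arctan(32/3) ≈ 84.64°
pole at origin: |s| = 32, ∠ = 90.00° (in denominator)
|H| = 10 · 86.163 / 1028.5 ≈ 0.83775
Gain = 20 log₁₀(0.83775) ≈ -1.54 dB
∠H = 21.80° − 174.64° = -152.84°

ω = 3: 36.0 dB, -132.9°; ω = 32: -1.5 dB, -152.8°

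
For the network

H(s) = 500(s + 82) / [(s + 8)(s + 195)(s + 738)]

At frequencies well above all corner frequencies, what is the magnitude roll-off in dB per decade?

-40 dB/decade

Each pole contributes −20 dB/decade at high frequency; each zero contributes +20 dB/decade.
Net: 1 zero(s) − 3 pole(s) → -40 dB/decade.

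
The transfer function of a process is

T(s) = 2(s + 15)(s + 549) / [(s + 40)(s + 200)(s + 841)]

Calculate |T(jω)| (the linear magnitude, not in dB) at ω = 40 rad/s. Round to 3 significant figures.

0.00484

At s = jω = j40:
zero (s+15): 15 + j40 → |·| = √(15²+40²) = √1825 ≈ 42.72, ∠ = arctan(40/15) ≈ 69.44°
zero (s+549): 549 + j40 → |·| = √(549²+40²) = √303001 ≈ 550.46, ∠ = arctan(40/549) ≈ 4.17°
pole (s+40): 40 + j40 → |·| = √(40²+40²) = √3200 ≈ 56.569, ∠ = arctan(40/40) ≈ 45.00°
pole (s+200): 200 + j40 → |·| = √(200²+40²) = √41600 ≈ 203.96, ∠ = arctan(40/200) ≈ 11.31°
pole (s+841): 841 + j40 → |·| = √(841²+40²) = √708881 ≈ 841.95, ∠ = arctan(40/841) ≈ 2.72°
|T| = 2 · 23516 / 9.7143e+06 ≈ 0.0048415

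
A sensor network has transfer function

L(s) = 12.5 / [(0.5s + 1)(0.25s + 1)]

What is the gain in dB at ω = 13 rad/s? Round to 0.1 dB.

-5.1 dB

At ω = 13 rad/s:
pole (1 + j13·0.5) = 1 + j6.5 → |·| ≈ 6.5765, ∠ ≈ 81.25°
pole (1 + j13·0.25) = 1 + j3.25 → |·| ≈ 3.4004, ∠ ≈ 72.90°
|L| = 12.5 · 1 / (6.5765 · 3.4004) ≈ 0.55897
Gain = 20 log₁₀(0.55897) ≈ -5.05 dB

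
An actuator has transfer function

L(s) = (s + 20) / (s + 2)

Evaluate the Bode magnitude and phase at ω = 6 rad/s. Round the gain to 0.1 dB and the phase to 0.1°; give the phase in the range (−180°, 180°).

Substitute s = j6:
Numerator: (j6) + 20 = 20 + j6
Denominator: (j6) + 2 = 2 + j6
|N| = √(20² + 6²) ≈ 20.881, ∠N ≈ 16.70°
|D| = √(2² + 6²) ≈ 6.3246, ∠D ≈ 71.57°
|L| = 20.881 / 6.3246 ≈ 3.3016
Gain = 20 log₁₀(3.3016) ≈ 10.37 dB
∠L = 16.70° − 71.57° = -54.87°

10.4 dB, -54.9°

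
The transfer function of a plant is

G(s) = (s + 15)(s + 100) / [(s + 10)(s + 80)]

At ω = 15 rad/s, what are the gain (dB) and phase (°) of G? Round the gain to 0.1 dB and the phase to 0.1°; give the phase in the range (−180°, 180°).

At s = jω = j15:
zero (s+15): 15 + j15 → |·| = √(15²+15²) = √450 ≈ 21.213, ∠ = arctan(15/15) ≈ 45.00°
zero (s+100): 100 + j15 → |·| = √(100²+15²) = √10225 ≈ 101.12, ∠ = arctan(15/100) ≈ 8.53°
pole (s+10): 10 + j15 → |·| = √(10²+15²) = √325 ≈ 18.028, ∠ = arctan(15/10) ≈ 56.31°
pole (s+80): 80 + j15 → |·| = √(80²+15²) = √6625 ≈ 81.394, ∠ = arctan(15/80) ≈ 10.62°
|G| = 1 · 2145.1 / 1467.4 ≈ 1.4618
Gain = 20 log₁₀(1.4618) ≈ 3.30 dB
∠G = 53.53° − 66.93° = -13.40°

3.3 dB, -13.4°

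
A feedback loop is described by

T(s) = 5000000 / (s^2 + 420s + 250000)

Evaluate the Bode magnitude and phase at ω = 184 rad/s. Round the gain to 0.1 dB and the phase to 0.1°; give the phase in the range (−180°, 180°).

At s = jω = j184:
quadratic: (j184)² + 420·j184 + 250000 = 216144 + j77280 → |·| ≈ 2.2954e+05, ∠ ≈ 19.67°
|T| = 5000000 / 2.2954e+05 ≈ 21.783
Gain = 20 log₁₀(21.783) ≈ 26.76 dB
∠T = 0.00° − 19.67° = -19.67°

26.8 dB, -19.7°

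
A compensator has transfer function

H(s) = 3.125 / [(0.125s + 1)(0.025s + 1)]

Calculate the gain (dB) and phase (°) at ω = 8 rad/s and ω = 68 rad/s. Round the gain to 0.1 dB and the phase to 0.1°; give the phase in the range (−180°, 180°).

At ω = 8 rad/s:
pole (1 + j8·0.125) = 1 + j1 → |·| ≈ 1.4142, ∠ ≈ 45.00°
pole (1 + j8·0.025) = 1 + j0.2 → |·| ≈ 1.0198, ∠ ≈ 11.31°
|H| = 3.125 · 1 / (1.4142 · 1.0198) ≈ 2.1668
Gain = 20 log₁₀(2.1668) ≈ 6.72 dB
∠H = (0°) − (45.00° + 11.31°) = -56.31°

At ω = 68 rad/s:
pole (1 + j68·0.125) = 1 + j8.5 → |·| ≈ 8.5586, ∠ ≈ 83.29°
pole (1 + j68·0.025) = 1 + j1.7 → |·| ≈ 1.9723, ∠ ≈ 59.53°
|H| = 3.125 · 1 / (8.5586 · 1.9723) ≈ 0.18513
Gain = 20 log₁₀(0.18513) ≈ -14.65 dB
∠H = (0°) − (83.29° + 59.53°) = -142.82°

ω = 8: 6.7 dB, -56.3°; ω = 68: -14.7 dB, -142.8°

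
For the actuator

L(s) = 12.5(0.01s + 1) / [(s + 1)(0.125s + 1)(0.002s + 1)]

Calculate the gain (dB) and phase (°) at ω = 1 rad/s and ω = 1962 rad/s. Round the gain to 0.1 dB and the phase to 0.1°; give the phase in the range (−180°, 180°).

ω = 1: 18.9 dB, -51.7°; ω = 1962: -78.0 dB, -168.4°

At ω = 1 rad/s:
zero (1 + j1·0.01) = 1 + j0.01 → |·| ≈ 1, ∠ ≈ 0.57°
pole (1 + j1·1) = 1 + j1 → |·| ≈ 1.4142, ∠ ≈ 45.00°
pole (1 + j1·0.125) = 1 + j0.125 → |·| ≈ 1.0078, ∠ ≈ 7.13°
pole (1 + j1·0.002) = 1 + j0.002 → |·| ≈ 1, ∠ ≈ 0.11°
|L| = 12.5 · 1 / (1.4142 · 1.0078 · 1) ≈ 8.7705
Gain = 20 log₁₀(8.7705) ≈ 18.86 dB
∠L = (0.57°) − (45.00° + 7.13° + 0.11°) = -51.67°

At ω = 1962 rad/s:
zero (1 + j1962·0.01) = 1 + j19.62 → |·| ≈ 19.645, ∠ ≈ 87.08°
pole (1 + j1962·1) = 1 + j1962 → |·| ≈ 1962, ∠ ≈ 89.97°
pole (1 + j1962·0.125) = 1 + j245.25 → |·| ≈ 245.25, ∠ ≈ 89.77°
pole (1 + j1962·0.002) = 1 + j3.924 → |·| ≈ 4.0494, ∠ ≈ 75.70°
|L| = 12.5 · 19.645 / (1962 · 245.25 · 4.0494) ≈ 0.00012603
Gain = 20 log₁₀(0.00012603) ≈ -77.99 dB
∠L = (87.08°) − (89.97° + 89.77° + 75.70°) = -168.36°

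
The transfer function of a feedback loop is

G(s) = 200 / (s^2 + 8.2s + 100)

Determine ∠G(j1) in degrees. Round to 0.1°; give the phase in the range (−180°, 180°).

At s = jω = j1:
quadratic: (j1)² + 8.2·j1 + 100 = 99 + j8.2 → |·| ≈ 99.339, ∠ ≈ 4.73°
∠G = 0.00° − 4.73° = -4.73°

-4.7°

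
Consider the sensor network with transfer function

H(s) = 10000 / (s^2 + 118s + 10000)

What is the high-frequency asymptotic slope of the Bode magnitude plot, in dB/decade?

Each pole contributes −20 dB/decade at high frequency; each zero contributes +20 dB/decade.
Net: 0 zero(s) − 2 pole(s) → -40 dB/decade.

-40 dB/decade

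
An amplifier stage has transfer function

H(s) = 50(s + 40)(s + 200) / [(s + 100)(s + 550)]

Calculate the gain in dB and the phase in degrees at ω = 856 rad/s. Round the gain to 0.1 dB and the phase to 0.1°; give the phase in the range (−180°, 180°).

At s = jω = j856:
zero (s+40): 40 + j856 → |·| = √(40²+856²) = √734336 ≈ 856.93, ∠ = arctan(856/40) ≈ 87.32°
zero (s+200): 200 + j856 → |·| = √(200²+856²) = √772736 ≈ 879.05, ∠ = arctan(856/200) ≈ 76.85°
pole (s+100): 100 + j856 → |·| = √(100²+856²) = √742736 ≈ 861.82, ∠ = arctan(856/100) ≈ 83.34°
pole (s+550): 550 + j856 → |·| = √(550²+856²) = √1035236 ≈ 1017.5, ∠ = arctan(856/550) ≈ 57.28°
|H| = 50 · 7.5328e+05 / 8.769e+05 ≈ 42.951
Gain = 20 log₁₀(42.951) ≈ 32.66 dB
∠H = 164.17° − 140.62° = 23.55°

32.7 dB, 23.6°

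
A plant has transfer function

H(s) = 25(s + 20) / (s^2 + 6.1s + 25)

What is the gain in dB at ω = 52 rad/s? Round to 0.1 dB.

At s = jω = j52:
zero (s+20): 20 + j52 → |·| = √(20²+52²) = √3104 ≈ 55.714, ∠ = arctan(52/20) ≈ 68.96°
quadratic: (j52)² + 6.1·j52 + 25 = -2679 + j317.2 → |·| ≈ 2697.7, ∠ ≈ 173.25°
|H| = 25 · 55.714 / 2697.7 ≈ 0.51631
Gain = 20 log₁₀(0.51631) ≈ -5.74 dB

-5.7 dB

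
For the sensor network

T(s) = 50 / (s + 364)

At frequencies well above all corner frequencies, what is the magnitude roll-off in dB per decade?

Each pole contributes −20 dB/decade at high frequency; each zero contributes +20 dB/decade.
Net: 0 zero(s) − 1 pole(s) → -20 dB/decade.

-20 dB/decade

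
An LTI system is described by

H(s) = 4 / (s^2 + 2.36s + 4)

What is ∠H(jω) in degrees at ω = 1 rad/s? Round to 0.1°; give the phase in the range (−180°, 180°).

At s = jω = j1:
quadratic: (j1)² + 2.36·j1 + 4 = 3 + j2.36 → |·| ≈ 3.817, ∠ ≈ 38.19°
∠H = 0.00° − 38.19° = -38.19°

-38.2°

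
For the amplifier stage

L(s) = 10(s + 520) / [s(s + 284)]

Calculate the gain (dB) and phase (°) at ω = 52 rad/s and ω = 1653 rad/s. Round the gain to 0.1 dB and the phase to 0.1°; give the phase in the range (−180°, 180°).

At s = jω = j52:
zero (s+520): 520 + j52 → |·| = √(520²+52²) = √273104 ≈ 522.59, ∠ = arctan(52/520) ≈ 5.71°
pole (s+284): 284 + j52 → |·| = √(284²+52²) = √83360 ≈ 288.72, ∠ = arctan(52/284) ≈ 10.38°
pole at origin: |s| = 52, ∠ = 90.00° (in denominator)
|L| = 10 · 522.59 / 15013 ≈ 0.34809
Gain = 20 log₁₀(0.34809) ≈ -9.17 dB
∠L = 5.71° − 100.38° = -94.67°

At s = jω = j1653:
zero (s+520): 520 + j1653 → |·| = √(520²+1653²) = √3002809 ≈ 1732.9, ∠ = arctan(1653/520) ≈ 72.54°
pole (s+284): 284 + j1653 → |·| = √(284²+1653²) = √2813065 ≈ 1677.2, ∠ = arctan(1653/284) ≈ 80.25°
pole at origin: |s| = 1653, ∠ = 90.00° (in denominator)
|L| = 10 · 1732.9 / 2.7724e+06 ≈ 0.0062505
Gain = 20 log₁₀(0.0062505) ≈ -44.08 dB
∠L = 72.54° − 170.25° = -97.71°

ω = 52: -9.2 dB, -94.7°; ω = 1653: -44.1 dB, -97.7°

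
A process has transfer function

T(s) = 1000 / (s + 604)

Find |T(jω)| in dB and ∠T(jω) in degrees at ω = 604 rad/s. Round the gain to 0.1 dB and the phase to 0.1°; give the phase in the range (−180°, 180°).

At s = jω = j604:
pole (s+604): 604 + j604 → |·| = √(604²+604²) = √729632 ≈ 854.18, ∠ = arctan(604/604) ≈ 45.00°
|T| = 1000 / 854.18 ≈ 1.1707
Gain = 20 log₁₀(1.1707) ≈ 1.37 dB
∠T = 0.00° − 45.00° = -45.00°

1.4 dB, -45.0°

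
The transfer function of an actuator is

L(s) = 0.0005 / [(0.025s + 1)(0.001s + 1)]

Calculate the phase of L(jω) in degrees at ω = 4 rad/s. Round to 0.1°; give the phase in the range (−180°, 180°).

-5.9°

At ω = 4 rad/s:
pole (1 + j4·0.025) = 1 + j0.1 → |·| ≈ 1.005, ∠ ≈ 5.71°
pole (1 + j4·0.001) = 1 + j0.004 → |·| ≈ 1, ∠ ≈ 0.23°
∠L = (0°) − (5.71° + 0.23°) = -5.94°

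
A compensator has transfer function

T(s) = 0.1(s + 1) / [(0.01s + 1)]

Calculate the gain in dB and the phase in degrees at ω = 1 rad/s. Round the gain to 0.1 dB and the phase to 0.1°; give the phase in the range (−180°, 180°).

At ω = 1 rad/s:
zero (1 + j1·1) = 1 + j1 → |·| ≈ 1.4142, ∠ ≈ 45.00°
pole (1 + j1·0.01) = 1 + j0.01 → |·| ≈ 1, ∠ ≈ 0.57°
|T| = 0.1 · 1.4142 / (1) ≈ 0.14142
Gain = 20 log₁₀(0.14142) ≈ -16.99 dB
∠T = (45.00°) − (0.57°) = 44.43°

-17.0 dB, 44.4°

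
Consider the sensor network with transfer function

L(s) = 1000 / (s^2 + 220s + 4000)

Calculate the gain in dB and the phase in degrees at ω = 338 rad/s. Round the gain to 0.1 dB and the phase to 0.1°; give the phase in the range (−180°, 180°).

Substitute s = j338:
Numerator: 1000 = 1000 + j0
Denominator: (j338)^2 + 220(j338) + 4000 = -110244 + j74360
|N| = √(1000² + 0²) ≈ 1000, ∠N ≈ 0.00°
|D| = √(110244² + 74360²) ≈ 1.3298e+05, ∠D ≈ 146.00°
|L| = 1000 / 1.3298e+05 ≈ 0.0075199
Gain = 20 log₁₀(0.0075199) ≈ -42.48 dB
∠L = 0.00° − 146.00° = -146.00°

-42.5 dB, -146.0°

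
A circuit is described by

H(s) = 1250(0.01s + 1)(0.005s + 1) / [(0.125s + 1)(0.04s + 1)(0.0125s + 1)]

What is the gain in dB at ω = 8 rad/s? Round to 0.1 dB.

58.5 dB

At ω = 8 rad/s:
zero (1 + j8·0.01) = 1 + j0.08 → |·| ≈ 1.0032, ∠ ≈ 4.57°
zero (1 + j8·0.005) = 1 + j0.04 → |·| ≈ 1.0008, ∠ ≈ 2.29°
pole (1 + j8·0.125) = 1 + j1 → |·| ≈ 1.4142, ∠ ≈ 45.00°
pole (1 + j8·0.04) = 1 + j0.32 → |·| ≈ 1.05, ∠ ≈ 17.74°
pole (1 + j8·0.0125) = 1 + j0.1 → |·| ≈ 1.005, ∠ ≈ 5.71°
|H| = 1250 · 1.0032 · 1.0008 / (1.4142 · 1.05 · 1.005) ≈ 840.97
Gain = 20 log₁₀(840.97) ≈ 58.50 dB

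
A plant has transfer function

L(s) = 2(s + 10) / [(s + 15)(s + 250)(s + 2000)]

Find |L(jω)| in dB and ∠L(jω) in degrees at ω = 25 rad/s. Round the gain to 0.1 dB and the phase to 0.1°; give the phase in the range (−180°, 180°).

At s = jω = j25:
zero (s+10): 10 + j25 → |·| = √(10²+25²) = √725 ≈ 26.926, ∠ = arctan(25/10) ≈ 68.20°
pole (s+15): 15 + j25 → |·| = √(15²+25²) = √850 ≈ 29.155, ∠ = arctan(25/15) ≈ 59.04°
pole (s+250): 250 + j25 → |·| = √(250²+25²) = √63125 ≈ 251.25, ∠ = arctan(25/250) ≈ 5.71°
pole (s+2000): 2000 + j25 → |·| = √(2000²+25²) = √4000625 ≈ 2000.2, ∠ = arctan(25/2000) ≈ 0.72°
|L| = 2 · 26.926 / 1.4652e+07 ≈ 3.6754e-06
Gain = 20 log₁₀(3.6754e-06) ≈ -108.69 dB
∠L = 68.20° − 65.47° = 2.73°

-108.7 dB, 2.7°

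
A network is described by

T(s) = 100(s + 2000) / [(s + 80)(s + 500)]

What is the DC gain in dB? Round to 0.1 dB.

14.0 dB

T(0) = 100·2000 / (80·500) = 5
20 log₁₀(5) ≈ 13.98 dB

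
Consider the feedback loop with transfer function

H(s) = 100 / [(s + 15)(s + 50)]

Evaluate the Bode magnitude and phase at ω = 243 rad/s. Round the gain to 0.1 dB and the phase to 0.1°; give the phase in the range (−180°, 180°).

-55.6 dB, -164.8°

At s = jω = j243:
pole (s+15): 15 + j243 → |·| = √(15²+243²) = √59274 ≈ 243.46, ∠ = arctan(243/15) ≈ 86.47°
pole (s+50): 50 + j243 → |·| = √(50²+243²) = √61549 ≈ 248.09, ∠ = arctan(243/50) ≈ 78.37°
|H| = 100 / 60400 ≈ 0.0016556
Gain = 20 log₁₀(0.0016556) ≈ -55.62 dB
∠H = 0.00° − 164.84° = -164.84°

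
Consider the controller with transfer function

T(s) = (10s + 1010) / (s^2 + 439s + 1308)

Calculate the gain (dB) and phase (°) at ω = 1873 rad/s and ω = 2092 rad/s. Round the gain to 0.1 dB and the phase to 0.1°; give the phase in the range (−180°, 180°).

Substitute s = j1873:
Numerator: 10(j1873) + 1010 = 1010 + j18730
Denominator: (j1873)^2 + 439(j1873) + 1308 = -3506821 + j822247
|N| = √(1010² + 18730²) ≈ 18757, ∠N ≈ 86.91°
|D| = √(3506821² + 822247²) ≈ 3.6019e+06, ∠D ≈ 166.80°
|T| = 18757 / 3.6019e+06 ≈ 0.0052075
Gain = 20 log₁₀(0.0052075) ≈ -45.67 dB
∠T = 86.91° − 166.80° = -79.89°

Substitute s = j2092:
Numerator: 10(j2092) + 1010 = 1010 + j20920
Denominator: (j2092)^2 + 439(j2092) + 1308 = -4375156 + j918388
|N| = √(1010² + 20920²) ≈ 20944, ∠N ≈ 87.24°
|D| = √(4375156² + 918388²) ≈ 4.4705e+06, ∠D ≈ 168.15°
|T| = 20944 / 4.4705e+06 ≈ 0.0046849
Gain = 20 log₁₀(0.0046849) ≈ -46.59 dB
∠T = 87.24° − 168.15° = -80.91°

ω = 1873: -45.7 dB, -79.9°; ω = 2092: -46.6 dB, -80.9°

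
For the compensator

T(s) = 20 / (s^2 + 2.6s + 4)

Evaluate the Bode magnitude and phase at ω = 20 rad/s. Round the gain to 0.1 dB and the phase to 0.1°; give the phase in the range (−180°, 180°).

-26.0 dB, -172.5°

At s = jω = j20:
quadratic: (j20)² + 2.6·j20 + 4 = -396 + j52 → |·| ≈ 399.4, ∠ ≈ 172.52°
|T| = 20 / 399.4 ≈ 0.050075
Gain = 20 log₁₀(0.050075) ≈ -26.01 dB
∠T = 0.00° − 172.52° = -172.52°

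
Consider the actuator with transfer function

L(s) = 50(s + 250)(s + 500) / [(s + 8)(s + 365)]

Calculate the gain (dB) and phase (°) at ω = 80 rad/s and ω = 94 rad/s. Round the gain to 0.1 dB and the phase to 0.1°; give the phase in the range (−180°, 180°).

ω = 80: 46.9 dB, -69.8°; ω = 94: 45.6 dB, -68.3°

At s = jω = j80:
zero (s+250): 250 + j80 → |·| = √(250²+80²) = √68900 ≈ 262.49, ∠ = arctan(80/250) ≈ 17.74°
zero (s+500): 500 + j80 → |·| = √(500²+80²) = √256400 ≈ 506.36, ∠ = arctan(80/500) ≈ 9.09°
pole (s+8): 8 + j80 → |·| = √(8²+80²) = √6464 ≈ 80.399, ∠ = arctan(80/8) ≈ 84.29°
pole (s+365): 365 + j80 → |·| = √(365²+80²) = √139625 ≈ 373.66, ∠ = arctan(80/365) ≈ 12.36°
|L| = 50 · 1.3291e+05 / 30042 ≈ 221.21
Gain = 20 log₁₀(221.21) ≈ 46.90 dB
∠L = 26.83° − 96.65° = -69.82°

At s = jω = j94:
zero (s+250): 250 + j94 → |·| = √(250²+94²) = √71336 ≈ 267.09, ∠ = arctan(94/250) ≈ 20.61°
zero (s+500): 500 + j94 → |·| = √(500²+94²) = √258836 ≈ 508.76, ∠ = arctan(94/500) ≈ 10.65°
pole (s+8): 8 + j94 → |·| = √(8²+94²) = √8900 ≈ 94.34, ∠ = arctan(94/8) ≈ 85.14°
pole (s+365): 365 + j94 → |·| = √(365²+94²) = √142061 ≈ 376.91, ∠ = arctan(94/365) ≈ 14.44°
|L| = 50 · 1.3588e+05 / 35558 ≈ 191.07
Gain = 20 log₁₀(191.07) ≈ 45.62 dB
∠L = 31.26° − 99.58° = -68.32°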